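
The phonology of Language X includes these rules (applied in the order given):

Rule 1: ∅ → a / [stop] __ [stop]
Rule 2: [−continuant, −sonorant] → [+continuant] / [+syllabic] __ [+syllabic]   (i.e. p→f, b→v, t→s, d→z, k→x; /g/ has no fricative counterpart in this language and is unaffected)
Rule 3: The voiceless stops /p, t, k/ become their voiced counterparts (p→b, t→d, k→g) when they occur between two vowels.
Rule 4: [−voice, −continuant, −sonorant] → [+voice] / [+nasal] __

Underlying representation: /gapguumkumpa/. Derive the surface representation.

gafaguumgumba

Rule 1 (stop-cluster a-epenthesis): /p/ and /g/ form a stop–stop cluster, so [a] is inserted between them. /gapguumkumpa/ → gapaguumkumpa.
Rule 2 (intervocalic spirantization): /p/ is a stop between vowels /a/ and /a/, so it spirantizes to the fricative [f]. /gapaguumkumpa/ → gafaguumkumpa.
Rule 3 (intervocalic voicing): no segment meets the environment; /gafaguumkumpa/ is unchanged.
Rule 4 (post-nasal voicing): /k/ is a voiceless stop immediately after the nasal /m/, so it voices to [g]. /p/ is a voiceless stop immediately after the nasal /m/, so it voices to [b]. /gafaguumkumpa/ → gafaguumgumba.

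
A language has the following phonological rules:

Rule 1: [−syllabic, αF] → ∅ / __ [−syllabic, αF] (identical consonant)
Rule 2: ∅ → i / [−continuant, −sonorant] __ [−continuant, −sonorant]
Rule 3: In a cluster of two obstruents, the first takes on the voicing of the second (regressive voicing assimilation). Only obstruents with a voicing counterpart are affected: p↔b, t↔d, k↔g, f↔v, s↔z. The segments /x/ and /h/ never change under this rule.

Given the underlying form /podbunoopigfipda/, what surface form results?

Rule 1 (degemination): no segment meets the environment; /podbunoopigfipda/ is unchanged.
Rule 2 (stop-cluster i-epenthesis): /d/ and /b/ form a stop–stop cluster, so [i] is inserted between them. /p/ and /d/ form a stop–stop cluster, so [i] is inserted between them. /podbunoopigfipda/ → podibunoopigfipida.
Rule 3 (regressive voicing assimilation): /g/ precedes the voiceless obstruent /f/, so it devoices to [k] by assimilation. /podibunoopigfipida/ → podibunoopikfipida.

podibunoopikfipida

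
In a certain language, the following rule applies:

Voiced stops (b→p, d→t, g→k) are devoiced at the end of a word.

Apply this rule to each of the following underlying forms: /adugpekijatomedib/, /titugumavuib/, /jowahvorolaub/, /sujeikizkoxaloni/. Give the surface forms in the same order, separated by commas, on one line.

adugpekijatomedip, titugumavuip, jowahvorolaup, sujeikizkoxaloni

/adugpekijatomedib/: /b/ is a voiced stop in word-final position, so it devoices to [p]. → [adugpekijatomedip].
/titugumavuib/: /b/ is a voiced stop in word-final position, so it devoices to [p]. → [titugumavuip].
/jowahvorolaub/: /b/ is a voiced stop in word-final position, so it devoices to [p]. → [jowahvorolaup].
/sujeikizkoxaloni/: the rule's environment is not met; surfaces unchanged as [sujeikizkoxaloni].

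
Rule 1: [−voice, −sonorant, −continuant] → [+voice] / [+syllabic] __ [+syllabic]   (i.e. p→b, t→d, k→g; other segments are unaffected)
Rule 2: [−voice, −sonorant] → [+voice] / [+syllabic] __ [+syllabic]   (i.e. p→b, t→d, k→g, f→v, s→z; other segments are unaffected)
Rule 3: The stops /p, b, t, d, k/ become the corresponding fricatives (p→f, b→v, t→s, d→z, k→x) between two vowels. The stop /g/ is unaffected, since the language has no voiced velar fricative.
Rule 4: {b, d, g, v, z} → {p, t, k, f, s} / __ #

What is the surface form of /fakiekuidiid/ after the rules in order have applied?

Rule 1 (intervocalic voicing): /k/ is a voiceless stop between vowels /a/ and /i/, so it voices to [g]. /k/ is a voiceless stop between vowels /e/ and /u/, so it voices to [g]. /fakiekuidiid/ → fagieguidiid.
Rule 2 (intervocalic voicing): no segment meets the environment; /fagieguidiid/ is unchanged.
Rule 3 (intervocalic spirantization): /d/ is a stop between vowels /i/ and /i/, so it spirantizes to the fricative [z]. /fagieguidiid/ → fagieguiziid.
Rule 4 (final devoicing): /d/ is a voiced obstruent in word-final position, so it devoices to [t]. /fagieguiziid/ → fagieguiziit.

fagieguiziit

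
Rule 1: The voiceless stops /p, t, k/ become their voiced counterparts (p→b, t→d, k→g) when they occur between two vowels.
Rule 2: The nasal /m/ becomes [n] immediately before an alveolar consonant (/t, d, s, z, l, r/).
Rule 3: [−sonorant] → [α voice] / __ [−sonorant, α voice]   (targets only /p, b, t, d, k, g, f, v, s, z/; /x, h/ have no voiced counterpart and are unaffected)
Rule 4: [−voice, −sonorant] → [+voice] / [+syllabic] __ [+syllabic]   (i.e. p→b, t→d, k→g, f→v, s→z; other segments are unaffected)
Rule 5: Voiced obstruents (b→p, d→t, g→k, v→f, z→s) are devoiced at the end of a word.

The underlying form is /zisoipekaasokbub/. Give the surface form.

zizoibegaazogbup

Rule 1 (intervocalic voicing): /p/ is a voiceless stop between vowels /i/ and /e/, so it voices to [b]. /k/ is a voiceless stop between vowels /e/ and /a/, so it voices to [g]. /zisoipekaasokbub/ → zisoibegaasokbub.
Rule 2 (nasal place assimilation): no segment meets the environment; /zisoibegaasokbub/ is unchanged.
Rule 3 (regressive voicing assimilation): /k/ precedes the voiced obstruent /b/, so it voices to [g] by assimilation. /zisoibegaasokbub/ → zisoibegaasogbub.
Rule 4 (intervocalic voicing): /s/ is a voiceless obstruent between vowels /i/ and /o/, so it voices to [z]. /s/ is a voiceless obstruent between vowels /a/ and /o/, so it voices to [z]. /zisoibegaasogbub/ → zizoibegaazogbub.
Rule 5 (final devoicing): /b/ is a voiced obstruent in word-final position, so it devoices to [p]. /zizoibegaazogbub/ → zizoibegaazogbup.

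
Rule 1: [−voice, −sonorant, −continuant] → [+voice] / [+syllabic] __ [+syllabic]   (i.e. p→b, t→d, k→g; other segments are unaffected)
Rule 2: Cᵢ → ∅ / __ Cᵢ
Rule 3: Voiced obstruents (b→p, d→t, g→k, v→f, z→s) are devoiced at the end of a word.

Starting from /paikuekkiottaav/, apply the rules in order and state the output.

paiguekiotaaf

Rule 1 (intervocalic voicing): /k/ is a voiceless stop between vowels /i/ and /u/, so it voices to [g]. /paikuekkiottaav/ → paiguekkiottaav.
Rule 2 (degemination): /kk/ is a geminate; the first /k/ deletes. /tt/ is a geminate; the first /t/ deletes. /paiguekkiottaav/ → paiguekiotaav.
Rule 3 (final devoicing): /v/ is a voiced obstruent in word-final position, so it devoices to [f]. /paiguekiotaav/ → paiguekiotaaf.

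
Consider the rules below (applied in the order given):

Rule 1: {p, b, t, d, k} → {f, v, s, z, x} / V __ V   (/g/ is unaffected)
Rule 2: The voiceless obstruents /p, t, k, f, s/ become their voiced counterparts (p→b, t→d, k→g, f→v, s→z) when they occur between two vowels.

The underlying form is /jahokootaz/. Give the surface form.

jahoxoozaz

Rule 1 (intervocalic spirantization): /k/ is a stop between vowels /o/ and /o/, so it spirantizes to the fricative [x]. /t/ is a stop between vowels /o/ and /a/, so it spirantizes to the fricative [s]. /jahokootaz/ → jahoxoosaz.
Rule 2 (intervocalic voicing): /s/ is a voiceless obstruent between vowels /o/ and /a/, so it voices to [z]. /jahoxoosaz/ → jahoxoozaz.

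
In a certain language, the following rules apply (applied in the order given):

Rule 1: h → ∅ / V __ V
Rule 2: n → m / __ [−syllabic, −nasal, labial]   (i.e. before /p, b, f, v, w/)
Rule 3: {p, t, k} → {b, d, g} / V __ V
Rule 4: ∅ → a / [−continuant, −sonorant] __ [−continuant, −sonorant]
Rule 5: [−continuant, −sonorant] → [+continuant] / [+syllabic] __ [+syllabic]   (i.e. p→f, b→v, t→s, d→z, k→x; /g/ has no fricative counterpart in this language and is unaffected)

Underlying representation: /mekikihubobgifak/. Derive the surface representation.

Rule 1 (intervocalic h-deletion): /h/ occurs between vowels /i/ and /u/, so it deletes. /mekikihubobgifak/ → mekikiubobgifak.
Rule 2 (nasal place assimilation): no segment meets the environment; /mekikiubobgifak/ is unchanged.
Rule 3 (intervocalic voicing): /k/ is a voiceless stop between vowels /e/ and /i/, so it voices to [g]. /k/ is a voiceless stop between vowels /i/ and /i/, so it voices to [g]. /mekikiubobgifak/ → megigiubobgifak.
Rule 4 (stop-cluster a-epenthesis): /b/ and /g/ form a stop–stop cluster, so [a] is inserted between them. /megigiubobgifak/ → megigiubobagifak.
Rule 5 (intervocalic spirantization): /b/ is a stop between vowels /u/ and /o/, so it spirantizes to the fricative [v]. /b/ is a stop between vowels /o/ and /a/, so it spirantizes to the fricative [v]. /megigiubobagifak/ → megigiuvovagifak.

megigiuvovagifak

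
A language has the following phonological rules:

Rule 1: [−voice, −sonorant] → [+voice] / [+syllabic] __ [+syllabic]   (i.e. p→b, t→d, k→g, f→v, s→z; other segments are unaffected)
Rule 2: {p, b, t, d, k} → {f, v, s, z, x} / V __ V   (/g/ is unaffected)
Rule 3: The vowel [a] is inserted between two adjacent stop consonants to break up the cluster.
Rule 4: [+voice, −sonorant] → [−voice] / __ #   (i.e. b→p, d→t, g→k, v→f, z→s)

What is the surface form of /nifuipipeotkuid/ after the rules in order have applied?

nivuiviveotakuit

Rule 1 (intervocalic voicing): /f/ is a voiceless obstruent between vowels /i/ and /u/, so it voices to [v]. /p/ is a voiceless obstruent between vowels /i/ and /i/, so it voices to [b]. /p/ is a voiceless obstruent between vowels /i/ and /e/, so it voices to [b]. /nifuipipeotkuid/ → nivuibibeotkuid.
Rule 2 (intervocalic spirantization): /b/ is a stop between vowels /i/ and /i/, so it spirantizes to the fricative [v]. /b/ is a stop between vowels /i/ and /e/, so it spirantizes to the fricative [v]. /nivuibibeotkuid/ → nivuiviveotkuid.
Rule 3 (stop-cluster a-epenthesis): /t/ and /k/ form a stop–stop cluster, so [a] is inserted between them. /nivuiviveotkuid/ → nivuiviveotakuid.
Rule 4 (final devoicing): /d/ is a voiced obstruent in word-final position, so it devoices to [t]. /nivuiviveotakuid/ → nivuiviveotakuit.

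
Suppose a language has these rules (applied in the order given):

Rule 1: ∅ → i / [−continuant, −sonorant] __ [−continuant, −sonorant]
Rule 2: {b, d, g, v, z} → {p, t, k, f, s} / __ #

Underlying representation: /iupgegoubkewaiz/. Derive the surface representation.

Rule 1 (stop-cluster i-epenthesis): /p/ and /g/ form a stop–stop cluster, so [i] is inserted between them. /b/ and /k/ form a stop–stop cluster, so [i] is inserted between them. /iupgegoubkewaiz/ → iupigegoubikewaiz.
Rule 2 (final devoicing): /z/ is a voiced obstruent in word-final position, so it devoices to [s]. /iupigegoubikewaiz/ → iupigegoubikewais.

iupigegoubikewais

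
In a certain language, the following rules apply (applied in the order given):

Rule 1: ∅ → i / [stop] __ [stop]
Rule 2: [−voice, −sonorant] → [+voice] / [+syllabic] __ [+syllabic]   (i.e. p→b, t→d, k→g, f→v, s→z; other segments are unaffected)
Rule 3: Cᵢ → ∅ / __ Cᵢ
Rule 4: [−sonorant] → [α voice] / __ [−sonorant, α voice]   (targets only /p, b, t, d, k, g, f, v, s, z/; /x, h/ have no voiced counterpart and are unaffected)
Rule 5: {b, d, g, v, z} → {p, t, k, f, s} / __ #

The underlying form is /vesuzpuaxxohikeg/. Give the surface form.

Rule 1 (stop-cluster i-epenthesis): no segment meets the environment; /vesuzpuaxxohikeg/ is unchanged.
Rule 2 (intervocalic voicing): /s/ is a voiceless obstruent between vowels /e/ and /u/, so it voices to [z]. /k/ is a voiceless obstruent between vowels /i/ and /e/, so it voices to [g]. /vesuzpuaxxohikeg/ → vezuzpuaxxohigeg.
Rule 3 (degemination): /xx/ is a geminate; the first /x/ deletes. /vezuzpuaxxohigeg/ → vezuzpuaxohigeg.
Rule 4 (regressive voicing assimilation): /z/ precedes the voiceless obstruent /p/, so it devoices to [s] by assimilation. /vezuzpuaxohigeg/ → vezuspuaxohigeg.
Rule 5 (final devoicing): /g/ is a voiced obstruent in word-final position, so it devoices to [k]. /vezuspuaxohigeg/ → vezuspuaxohigek.

vezuspuaxohigek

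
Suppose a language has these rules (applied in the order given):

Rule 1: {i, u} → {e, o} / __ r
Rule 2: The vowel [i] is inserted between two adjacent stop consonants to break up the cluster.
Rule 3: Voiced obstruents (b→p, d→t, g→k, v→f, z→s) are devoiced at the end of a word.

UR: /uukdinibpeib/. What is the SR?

Rule 1 (pre-rhotic lowering): no segment meets the environment; /uukdinibpeib/ is unchanged.
Rule 2 (stop-cluster i-epenthesis): /k/ and /d/ form a stop–stop cluster, so [i] is inserted between them. /b/ and /p/ form a stop–stop cluster, so [i] is inserted between them. /uukdinibpeib/ → uukidinibipeib.
Rule 3 (final devoicing): /b/ is a voiced obstruent in word-final position, so it devoices to [p]. /uukidinibipeib/ → uukidinibipeip.

uukidinibipeip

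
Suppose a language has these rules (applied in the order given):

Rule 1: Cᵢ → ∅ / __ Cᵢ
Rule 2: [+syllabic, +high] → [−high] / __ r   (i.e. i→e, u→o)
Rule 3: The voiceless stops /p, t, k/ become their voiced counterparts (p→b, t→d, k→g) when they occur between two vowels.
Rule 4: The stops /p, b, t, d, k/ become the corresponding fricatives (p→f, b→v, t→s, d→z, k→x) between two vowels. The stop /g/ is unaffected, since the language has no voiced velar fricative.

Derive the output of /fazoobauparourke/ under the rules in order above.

Rule 1 (degemination): no segment meets the environment; /fazoobauparourke/ is unchanged.
Rule 2 (pre-rhotic lowering): /u/ is a high vowel immediately before /r/, so it lowers to [o]. /fazoobauparourke/ → fazoobauparoorke.
Rule 3 (intervocalic voicing): /p/ is a voiceless stop between vowels /u/ and /a/, so it voices to [b]. /fazoobauparoorke/ → fazoobaubaroorke.
Rule 4 (intervocalic spirantization): /b/ is a stop between vowels /o/ and /a/, so it spirantizes to the fricative [v]. /b/ is a stop between vowels /u/ and /a/, so it spirantizes to the fricative [v]. /fazoobaubaroorke/ → fazoovauvaroorke.

fazoovauvaroorke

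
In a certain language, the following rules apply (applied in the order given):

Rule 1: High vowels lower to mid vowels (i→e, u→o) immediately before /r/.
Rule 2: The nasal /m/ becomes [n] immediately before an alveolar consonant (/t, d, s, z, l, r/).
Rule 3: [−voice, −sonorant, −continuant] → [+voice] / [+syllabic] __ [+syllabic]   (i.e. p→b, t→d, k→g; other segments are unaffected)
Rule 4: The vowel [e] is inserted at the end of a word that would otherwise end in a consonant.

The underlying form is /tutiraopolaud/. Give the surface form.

tuderaobolaude

Rule 1 (pre-rhotic lowering): /i/ is a high vowel immediately before /r/, so it lowers to [e]. /tutiraopolaud/ → tuteraopolaud.
Rule 2 (nasal place assimilation): no segment meets the environment; /tuteraopolaud/ is unchanged.
Rule 3 (intervocalic voicing): /t/ is a voiceless stop between vowels /u/ and /e/, so it voices to [d]. /p/ is a voiceless stop between vowels /o/ and /o/, so it voices to [b]. /tuteraopolaud/ → tuderaobolaud.
Rule 4 (final e-epenthesis): the form ends in the consonant /d/, so [e] is inserted word-finally. /tuderaobolaud/ → tuderaobolaude.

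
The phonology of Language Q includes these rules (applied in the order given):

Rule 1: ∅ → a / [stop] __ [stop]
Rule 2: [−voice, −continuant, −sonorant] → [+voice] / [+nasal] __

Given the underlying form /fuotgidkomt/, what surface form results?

fuotagidakomd

Rule 1 (stop-cluster a-epenthesis): /t/ and /g/ form a stop–stop cluster, so [a] is inserted between them. /d/ and /k/ form a stop–stop cluster, so [a] is inserted between them. /fuotgidkomt/ → fuotagidakomt.
Rule 2 (post-nasal voicing): /t/ is a voiceless stop immediately after the nasal /m/, so it voices to [d]. /fuotagidakomt/ → fuotagidakomd.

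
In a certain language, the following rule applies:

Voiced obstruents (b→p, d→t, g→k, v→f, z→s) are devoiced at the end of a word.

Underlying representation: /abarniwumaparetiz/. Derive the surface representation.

Scanning /abarniwumaparetiz/: /b/ at position 2 is not in the conditioning environment; /z/ is a voiced obstruent in word-final position, so it devoices to [s].
Result: [abarniwumaparetis].

abarniwumaparetis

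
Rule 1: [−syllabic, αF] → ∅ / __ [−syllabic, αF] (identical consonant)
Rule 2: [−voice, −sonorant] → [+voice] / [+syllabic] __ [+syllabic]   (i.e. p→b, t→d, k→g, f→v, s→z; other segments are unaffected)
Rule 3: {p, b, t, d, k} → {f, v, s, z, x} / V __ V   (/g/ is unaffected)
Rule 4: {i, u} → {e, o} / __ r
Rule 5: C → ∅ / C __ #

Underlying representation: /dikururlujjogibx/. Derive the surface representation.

digororlujogib

Rule 1 (degemination): /jj/ is a geminate; the first /j/ deletes. /dikururlujjogibx/ → dikururlujogibx.
Rule 2 (intervocalic voicing): /k/ is a voiceless obstruent between vowels /i/ and /u/, so it voices to [g]. /dikururlujogibx/ → digururlujogibx.
Rule 3 (intervocalic spirantization): no segment meets the environment; /digururlujogibx/ is unchanged.
Rule 4 (pre-rhotic lowering): /u/ is a high vowel immediately before /r/, so it lowers to [o]. /u/ is a high vowel immediately before /r/, so it lowers to [o]. /digururlujogibx/ → digororlujogibx.
Rule 5 (final cluster simplification): /x/ is the second consonant of a word-final cluster /bx/, so it deletes. /digororlujogibx/ → digororlujogib.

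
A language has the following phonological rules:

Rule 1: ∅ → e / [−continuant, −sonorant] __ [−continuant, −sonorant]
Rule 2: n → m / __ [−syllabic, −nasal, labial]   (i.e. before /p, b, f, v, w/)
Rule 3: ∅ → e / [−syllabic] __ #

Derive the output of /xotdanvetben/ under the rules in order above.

xotedamvetebene

Rule 1 (stop-cluster e-epenthesis): /t/ and /d/ form a stop–stop cluster, so [e] is inserted between them. /t/ and /b/ form a stop–stop cluster, so [e] is inserted between them. /xotdanvetben/ → xotedanveteben.
Rule 2 (nasal place assimilation): /n/ precedes the labial consonant /v/, so it assimilates in place to [m]. /xotedanveteben/ → xotedamveteben.
Rule 3 (final e-epenthesis): the form ends in the consonant /n/, so [e] is inserted word-finally. /xotedamveteben/ → xotedamvetebene.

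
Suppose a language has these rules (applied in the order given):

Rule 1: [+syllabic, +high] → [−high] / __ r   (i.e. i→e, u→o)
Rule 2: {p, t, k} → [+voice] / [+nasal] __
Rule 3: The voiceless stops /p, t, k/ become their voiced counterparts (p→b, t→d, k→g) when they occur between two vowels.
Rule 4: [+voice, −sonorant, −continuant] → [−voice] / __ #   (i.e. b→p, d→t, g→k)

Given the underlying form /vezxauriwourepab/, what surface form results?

Rule 1 (pre-rhotic lowering): /u/ is a high vowel immediately before /r/, so it lowers to [o]. /u/ is a high vowel immediately before /r/, so it lowers to [o]. /vezxauriwourepab/ → vezxaoriwoorepab.
Rule 2 (post-nasal voicing): no segment meets the environment; /vezxaoriwoorepab/ is unchanged.
Rule 3 (intervocalic voicing): /p/ is a voiceless stop between vowels /e/ and /a/, so it voices to [b]. /vezxaoriwoorepab/ → vezxaoriwoorebab.
Rule 4 (final devoicing): /b/ is a voiced stop in word-final position, so it devoices to [p]. /vezxaoriwoorebab/ → vezxaoriwoorebap.

vezxaoriwoorebap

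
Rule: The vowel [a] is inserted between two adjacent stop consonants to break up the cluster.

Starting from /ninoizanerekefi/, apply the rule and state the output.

No segment of /ninoizanerekefi/ meets the structural description of the rule, so the form surfaces unchanged.

ninoizanerekefi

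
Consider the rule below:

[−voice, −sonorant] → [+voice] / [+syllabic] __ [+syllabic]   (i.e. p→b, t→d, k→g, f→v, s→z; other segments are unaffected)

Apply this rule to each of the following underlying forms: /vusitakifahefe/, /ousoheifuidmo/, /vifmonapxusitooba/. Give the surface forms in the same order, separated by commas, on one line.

vuzidagivaheve, ouzoheivuidmo, vifmonapxuzidooba

/vusitakifahefe/: /s/ is a voiceless obstruent between vowels /u/ and /i/, so it voices to [z]. /t/ is a voiceless obstruent between vowels /i/ and /a/, so it voices to [d]. /k/ is a voiceless obstruent between vowels /a/ and /i/, so it voices to [g]. /f/ is a voiceless obstruent between vowels /i/ and /a/, so it voices to [v]. /f/ is a voiceless obstruent between vowels /e/ and /e/, so it voices to [v]. → [vuzidagivaheve].
/ousoheifuidmo/: /s/ is a voiceless obstruent between vowels /u/ and /o/, so it voices to [z]. /f/ is a voiceless obstruent between vowels /i/ and /u/, so it voices to [v]. → [ouzoheivuidmo].
/vifmonapxusitooba/: /s/ is a voiceless obstruent between vowels /u/ and /i/, so it voices to [z]. /t/ is a voiceless obstruent between vowels /i/ and /o/, so it voices to [d]. → [vifmonapxuzidooba].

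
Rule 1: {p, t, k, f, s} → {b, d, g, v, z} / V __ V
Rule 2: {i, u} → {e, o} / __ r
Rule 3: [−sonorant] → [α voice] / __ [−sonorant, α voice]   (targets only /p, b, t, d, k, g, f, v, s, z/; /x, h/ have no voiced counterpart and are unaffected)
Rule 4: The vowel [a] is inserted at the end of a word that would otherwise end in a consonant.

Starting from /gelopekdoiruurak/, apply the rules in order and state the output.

gelobegdoeruoraka

Rule 1 (intervocalic voicing): /p/ is a voiceless obstruent between vowels /o/ and /e/, so it voices to [b]. /gelopekdoiruurak/ → gelobekdoiruurak.
Rule 2 (pre-rhotic lowering): /i/ is a high vowel immediately before /r/, so it lowers to [e]. /u/ is a high vowel immediately before /r/, so it lowers to [o]. /gelobekdoiruurak/ → gelobekdoeruorak.
Rule 3 (regressive voicing assimilation): /k/ precedes the voiced obstruent /d/, so it voices to [g] by assimilation. /gelobekdoeruorak/ → gelobegdoeruorak.
Rule 4 (final a-epenthesis): the form ends in the consonant /k/, so [a] is inserted word-finally. /gelobegdoeruorak/ → gelobegdoeruoraka.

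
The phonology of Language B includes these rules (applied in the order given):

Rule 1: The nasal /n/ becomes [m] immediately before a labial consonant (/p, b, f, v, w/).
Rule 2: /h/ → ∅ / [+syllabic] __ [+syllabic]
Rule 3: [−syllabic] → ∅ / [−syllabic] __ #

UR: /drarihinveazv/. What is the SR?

Rule 1 (nasal place assimilation): /n/ precedes the labial consonant /v/, so it assimilates in place to [m]. /drarihinveazv/ → drarihimveazv.
Rule 2 (intervocalic h-deletion): /h/ occurs between vowels /i/ and /i/, so it deletes. /drarihimveazv/ → drariimveazv.
Rule 3 (final cluster simplification): /v/ is the second consonant of a word-final cluster /zv/, so it deletes. /drariimveazv/ → drariimveaz.

drariimveaz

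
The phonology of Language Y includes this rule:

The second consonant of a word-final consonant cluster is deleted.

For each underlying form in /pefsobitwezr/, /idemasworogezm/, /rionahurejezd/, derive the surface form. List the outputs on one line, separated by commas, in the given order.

pefsobitwez, idemasworogez, rionahurejez

/pefsobitwezr/: /r/ is the second consonant of a word-final cluster /zr/, so it deletes. → [pefsobitwez].
/idemasworogezm/: /m/ is the second consonant of a word-final cluster /zm/, so it deletes. → [idemasworogez].
/rionahurejezd/: /d/ is the second consonant of a word-final cluster /zd/, so it deletes. → [rionahurejez].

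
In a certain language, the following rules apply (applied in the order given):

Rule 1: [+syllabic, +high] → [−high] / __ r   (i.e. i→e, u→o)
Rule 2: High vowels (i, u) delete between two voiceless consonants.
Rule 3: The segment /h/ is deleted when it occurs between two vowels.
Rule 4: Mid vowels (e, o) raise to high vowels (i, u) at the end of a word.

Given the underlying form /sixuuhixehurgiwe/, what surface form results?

sxuuhxeorgiwi

Rule 1 (pre-rhotic lowering): /u/ is a high vowel immediately before /r/, so it lowers to [o]. /sixuuhixehurgiwe/ → sixuuhixehorgiwe.
Rule 2 (high vowel syncope): /i/ is a high vowel flanked by voiceless consonants /s/ and /x/, so it deletes. /i/ is a high vowel flanked by voiceless consonants /h/ and /x/, so it deletes. /sixuuhixehorgiwe/ → sxuuhxehorgiwe.
Rule 3 (intervocalic h-deletion): /h/ occurs between vowels /e/ and /o/, so it deletes. /sxuuhxehorgiwe/ → sxuuhxeorgiwe.
Rule 4 (final vowel raising): /e/ is a mid vowel in word-final position, so it raises to [i]. /sxuuhxeorgiwe/ → sxuuhxeorgiwi.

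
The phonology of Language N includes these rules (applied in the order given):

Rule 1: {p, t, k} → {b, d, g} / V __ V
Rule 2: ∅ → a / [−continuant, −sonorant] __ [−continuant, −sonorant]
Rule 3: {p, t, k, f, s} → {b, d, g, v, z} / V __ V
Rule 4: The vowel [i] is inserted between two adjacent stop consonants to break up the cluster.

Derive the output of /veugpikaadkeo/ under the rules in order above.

veugabigaadageo

Rule 1 (intervocalic voicing): /k/ is a voiceless stop between vowels /i/ and /a/, so it voices to [g]. /veugpikaadkeo/ → veugpigaadkeo.
Rule 2 (stop-cluster a-epenthesis): /g/ and /p/ form a stop–stop cluster, so [a] is inserted between them. /d/ and /k/ form a stop–stop cluster, so [a] is inserted between them. /veugpigaadkeo/ → veugapigaadakeo.
Rule 3 (intervocalic voicing): /p/ is a voiceless obstruent between vowels /a/ and /i/, so it voices to [b]. /k/ is a voiceless obstruent between vowels /a/ and /e/, so it voices to [g]. /veugapigaadakeo/ → veugabigaadageo.
Rule 4 (stop-cluster i-epenthesis): no segment meets the environment; /veugabigaadageo/ is unchanged.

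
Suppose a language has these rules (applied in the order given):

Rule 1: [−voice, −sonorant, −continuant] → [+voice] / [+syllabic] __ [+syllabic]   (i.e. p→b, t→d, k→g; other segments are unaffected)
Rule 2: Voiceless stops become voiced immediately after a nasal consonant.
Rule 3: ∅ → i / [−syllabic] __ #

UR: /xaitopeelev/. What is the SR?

Rule 1 (intervocalic voicing): /t/ is a voiceless stop between vowels /i/ and /o/, so it voices to [d]. /p/ is a voiceless stop between vowels /o/ and /e/, so it voices to [b]. /xaitopeelev/ → xaidobeelev.
Rule 2 (post-nasal voicing): no segment meets the environment; /xaidobeelev/ is unchanged.
Rule 3 (final i-epenthesis): the form ends in the consonant /v/, so [i] is inserted word-finally. /xaidobeelev/ → xaidobeelevi.

xaidobeelevi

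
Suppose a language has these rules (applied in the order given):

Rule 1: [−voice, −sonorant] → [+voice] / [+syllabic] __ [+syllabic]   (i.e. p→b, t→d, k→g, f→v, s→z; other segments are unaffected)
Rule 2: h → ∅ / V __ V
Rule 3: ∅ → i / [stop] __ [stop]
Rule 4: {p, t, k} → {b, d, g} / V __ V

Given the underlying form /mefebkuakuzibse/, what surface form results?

Rule 1 (intervocalic voicing): /f/ is a voiceless obstruent between vowels /e/ and /e/, so it voices to [v]. /k/ is a voiceless obstruent between vowels /a/ and /u/, so it voices to [g]. /mefebkuakuzibse/ → mevebkuaguzibse.
Rule 2 (intervocalic h-deletion): no segment meets the environment; /mevebkuaguzibse/ is unchanged.
Rule 3 (stop-cluster i-epenthesis): /b/ and /k/ form a stop–stop cluster, so [i] is inserted between them. /mevebkuaguzibse/ → mevebikuaguzibse.
Rule 4 (intervocalic voicing): /k/ is a voiceless stop between vowels /i/ and /u/, so it voices to [g]. /mevebikuaguzibse/ → mevebiguaguzibse.

mevebiguaguzibse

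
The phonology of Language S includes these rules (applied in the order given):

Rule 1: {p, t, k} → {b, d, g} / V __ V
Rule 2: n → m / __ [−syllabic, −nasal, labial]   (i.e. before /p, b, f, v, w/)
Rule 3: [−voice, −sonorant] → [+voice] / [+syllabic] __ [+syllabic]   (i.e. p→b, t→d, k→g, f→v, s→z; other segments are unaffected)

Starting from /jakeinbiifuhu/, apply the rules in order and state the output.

Rule 1 (intervocalic voicing): /k/ is a voiceless stop between vowels /a/ and /e/, so it voices to [g]. /jakeinbiifuhu/ → jageinbiifuhu.
Rule 2 (nasal place assimilation): /n/ precedes the labial consonant /b/, so it assimilates in place to [m]. /jageinbiifuhu/ → jageimbiifuhu.
Rule 3 (intervocalic voicing): /f/ is a voiceless obstruent between vowels /i/ and /u/, so it voices to [v]. /jageimbiifuhu/ → jageimbiivuhu.

jageimbiivuhu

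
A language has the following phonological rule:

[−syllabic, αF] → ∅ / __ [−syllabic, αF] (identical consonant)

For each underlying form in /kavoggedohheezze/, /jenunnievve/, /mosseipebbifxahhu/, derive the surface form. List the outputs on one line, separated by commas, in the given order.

kavogedoheeze, jenunieve, moseipebifxahu

/kavoggedohheezze/: /gg/ is a geminate; the first /g/ deletes. /hh/ is a geminate; the first /h/ deletes. /zz/ is a geminate; the first /z/ deletes. → [kavogedoheeze].
/jenunnievve/: /nn/ is a geminate; the first /n/ deletes. /vv/ is a geminate; the first /v/ deletes. → [jenunieve].
/mosseipebbifxahhu/: /ss/ is a geminate; the first /s/ deletes. /bb/ is a geminate; the first /b/ deletes. /hh/ is a geminate; the first /h/ deletes. → [moseipebifxahu].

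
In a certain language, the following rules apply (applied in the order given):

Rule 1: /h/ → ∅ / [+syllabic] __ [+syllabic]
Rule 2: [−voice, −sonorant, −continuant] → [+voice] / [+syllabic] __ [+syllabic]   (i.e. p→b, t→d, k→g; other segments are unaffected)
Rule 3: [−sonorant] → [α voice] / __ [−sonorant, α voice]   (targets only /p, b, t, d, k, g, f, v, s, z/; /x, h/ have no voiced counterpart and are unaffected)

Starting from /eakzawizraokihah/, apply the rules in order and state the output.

eagzawizraogiah

Rule 1 (intervocalic h-deletion): /h/ occurs between vowels /i/ and /a/, so it deletes. /eakzawizraokihah/ → eakzawizraokiah.
Rule 2 (intervocalic voicing): /k/ is a voiceless stop between vowels /o/ and /i/, so it voices to [g]. /eakzawizraokiah/ → eakzawizraogiah.
Rule 3 (regressive voicing assimilation): /k/ precedes the voiced obstruent /z/, so it voices to [g] by assimilation. /eakzawizraogiah/ → eagzawizraogiah.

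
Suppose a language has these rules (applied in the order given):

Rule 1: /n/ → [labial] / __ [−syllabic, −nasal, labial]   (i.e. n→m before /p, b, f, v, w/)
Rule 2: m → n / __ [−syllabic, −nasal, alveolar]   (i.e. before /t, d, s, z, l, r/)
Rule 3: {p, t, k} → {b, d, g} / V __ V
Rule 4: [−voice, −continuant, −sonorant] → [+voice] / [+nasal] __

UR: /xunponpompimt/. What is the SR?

Rule 1 (nasal place assimilation): /n/ precedes the labial consonant /p/, so it assimilates in place to [m]. /n/ precedes the labial consonant /p/, so it assimilates in place to [m]. /xunponpompimt/ → xumpompompimt.
Rule 2 (nasal place assimilation): /m/ precedes the alveolar consonant /t/, so it assimilates in place to [n]. /xumpompompimt/ → xumpompompint.
Rule 3 (intervocalic voicing): no segment meets the environment; /xumpompompint/ is unchanged.
Rule 4 (post-nasal voicing): /p/ is a voiceless stop immediately after the nasal /m/, so it voices to [b]. /p/ is a voiceless stop immediately after the nasal /m/, so it voices to [b]. /p/ is a voiceless stop immediately after the nasal /m/, so it voices to [b]. /t/ is a voiceless stop immediately after the nasal /n/, so it voices to [d]. /xumpompompint/ → xumbombombind.

xumbombombind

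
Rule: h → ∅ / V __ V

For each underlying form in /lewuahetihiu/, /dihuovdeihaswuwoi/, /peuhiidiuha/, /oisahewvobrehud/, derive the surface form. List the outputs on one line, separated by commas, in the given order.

/lewuahetihiu/: /h/ occurs between vowels /a/ and /e/, so it deletes. /h/ occurs between vowels /i/ and /i/, so it deletes. → [lewuaetiiu].
/dihuovdeihaswuwoi/: /h/ occurs between vowels /i/ and /u/, so it deletes. /h/ occurs between vowels /i/ and /a/, so it deletes. → [diuovdeiaswuwoi].
/peuhiidiuha/: /h/ occurs between vowels /u/ and /i/, so it deletes. /h/ occurs between vowels /u/ and /a/, so it deletes. → [peuiidiua].
/oisahewvobrehud/: /h/ occurs between vowels /a/ and /e/, so it deletes. /h/ occurs between vowels /e/ and /u/, so it deletes. → [oisaewvobreud].

lewuaetiiu, diuovdeiaswuwoi, peuiidiua, oisaewvobreud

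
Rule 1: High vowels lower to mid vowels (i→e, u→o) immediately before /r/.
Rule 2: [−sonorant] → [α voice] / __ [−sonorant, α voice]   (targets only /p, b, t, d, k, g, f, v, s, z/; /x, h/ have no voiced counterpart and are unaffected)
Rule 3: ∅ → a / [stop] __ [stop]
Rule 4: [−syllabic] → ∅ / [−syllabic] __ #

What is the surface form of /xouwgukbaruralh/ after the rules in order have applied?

Rule 1 (pre-rhotic lowering): /u/ is a high vowel immediately before /r/, so it lowers to [o]. /xouwgukbaruralh/ → xouwgukbaroralh.
Rule 2 (regressive voicing assimilation): /k/ precedes the voiced obstruent /b/, so it voices to [g] by assimilation. /xouwgukbaroralh/ → xouwgugbaroralh.
Rule 3 (stop-cluster a-epenthesis): /g/ and /b/ form a stop–stop cluster, so [a] is inserted between them. /xouwgugbaroralh/ → xouwgugabaroralh.
Rule 4 (final cluster simplification): /h/ is the second consonant of a word-final cluster /lh/, so it deletes. /xouwgugabaroralh/ → xouwgugabaroral.

xouwgugabaroral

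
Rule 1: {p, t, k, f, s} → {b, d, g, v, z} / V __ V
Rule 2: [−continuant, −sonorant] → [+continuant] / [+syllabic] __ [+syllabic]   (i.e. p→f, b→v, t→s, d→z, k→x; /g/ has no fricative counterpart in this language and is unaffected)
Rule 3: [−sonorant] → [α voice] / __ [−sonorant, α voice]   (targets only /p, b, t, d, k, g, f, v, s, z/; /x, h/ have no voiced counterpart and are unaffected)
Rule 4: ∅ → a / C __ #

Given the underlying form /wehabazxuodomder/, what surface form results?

Rule 1 (intervocalic voicing): no segment meets the environment; /wehabazxuodomder/ is unchanged.
Rule 2 (intervocalic spirantization): /b/ is a stop between vowels /a/ and /a/, so it spirantizes to the fricative [v]. /d/ is a stop between vowels /o/ and /o/, so it spirantizes to the fricative [z]. /wehabazxuodomder/ → wehavazxuozomder.
Rule 3 (regressive voicing assimilation): /z/ precedes the voiceless obstruent /x/, so it devoices to [s] by assimilation. /wehavazxuozomder/ → wehavasxuozomder.
Rule 4 (final a-epenthesis): the form ends in the consonant /r/, so [a] is inserted word-finally. /wehavasxuozomder/ → wehavasxuozomdera.

wehavasxuozomdera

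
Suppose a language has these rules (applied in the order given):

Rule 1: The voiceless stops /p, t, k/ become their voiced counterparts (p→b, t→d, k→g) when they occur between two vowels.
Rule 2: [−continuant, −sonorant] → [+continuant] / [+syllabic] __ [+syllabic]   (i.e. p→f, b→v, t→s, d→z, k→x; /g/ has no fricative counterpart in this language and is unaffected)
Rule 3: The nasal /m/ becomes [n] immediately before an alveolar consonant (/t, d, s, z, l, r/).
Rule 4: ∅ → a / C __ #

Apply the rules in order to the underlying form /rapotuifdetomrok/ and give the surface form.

ravozuifdezonroka

Rule 1 (intervocalic voicing): /p/ is a voiceless stop between vowels /a/ and /o/, so it voices to [b]. /t/ is a voiceless stop between vowels /o/ and /u/, so it voices to [d]. /t/ is a voiceless stop between vowels /e/ and /o/, so it voices to [d]. /rapotuifdetomrok/ → raboduifdedomrok.
Rule 2 (intervocalic spirantization): /b/ is a stop between vowels /a/ and /o/, so it spirantizes to the fricative [v]. /d/ is a stop between vowels /o/ and /u/, so it spirantizes to the fricative [z]. /d/ is a stop between vowels /e/ and /o/, so it spirantizes to the fricative [z]. /raboduifdedomrok/ → ravozuifdezomrok.
Rule 3 (nasal place assimilation): /m/ precedes the alveolar consonant /r/, so it assimilates in place to [n]. /ravozuifdezomrok/ → ravozuifdezonrok.
Rule 4 (final a-epenthesis): the form ends in the consonant /k/, so [a] is inserted word-finally. /ravozuifdezonrok/ → ravozuifdezonroka.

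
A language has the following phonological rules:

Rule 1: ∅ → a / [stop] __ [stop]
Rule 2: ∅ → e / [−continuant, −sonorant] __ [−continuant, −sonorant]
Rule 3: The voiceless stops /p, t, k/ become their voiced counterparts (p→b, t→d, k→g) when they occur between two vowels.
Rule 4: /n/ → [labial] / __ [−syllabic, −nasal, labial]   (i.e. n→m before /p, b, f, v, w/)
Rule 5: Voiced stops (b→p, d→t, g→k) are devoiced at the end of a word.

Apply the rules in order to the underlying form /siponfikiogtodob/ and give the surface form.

sibomfigiogadodop

Rule 1 (stop-cluster a-epenthesis): /g/ and /t/ form a stop–stop cluster, so [a] is inserted between them. /siponfikiogtodob/ → siponfikiogatodob.
Rule 2 (stop-cluster e-epenthesis): no segment meets the environment; /siponfikiogatodob/ is unchanged.
Rule 3 (intervocalic voicing): /p/ is a voiceless stop between vowels /i/ and /o/, so it voices to [b]. /k/ is a voiceless stop between vowels /i/ and /i/, so it voices to [g]. /t/ is a voiceless stop between vowels /a/ and /o/, so it voices to [d]. /siponfikiogatodob/ → sibonfigiogadodob.
Rule 4 (nasal place assimilation): /n/ precedes the labial consonant /f/, so it assimilates in place to [m]. /sibonfigiogadodob/ → sibomfigiogadodob.
Rule 5 (final devoicing): /b/ is a voiced stop in word-final position, so it devoices to [p]. /sibomfigiogadodob/ → sibomfigiogadodop.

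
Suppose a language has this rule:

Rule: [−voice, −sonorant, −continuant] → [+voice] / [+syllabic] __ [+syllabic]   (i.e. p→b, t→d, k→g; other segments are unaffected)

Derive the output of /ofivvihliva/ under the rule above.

No segment of /ofivvihliva/ meets the structural description of the rule, so the form surfaces unchanged.

ofivvihliva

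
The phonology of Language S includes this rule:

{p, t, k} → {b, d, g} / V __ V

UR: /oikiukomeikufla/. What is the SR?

/k/ is a voiceless stop between vowels /i/ and /i/, so it voices to [g].
/k/ is a voiceless stop between vowels /u/ and /o/, so it voices to [g].
/k/ is a voiceless stop between vowels /i/ and /u/, so it voices to [g].
Surface form: [oigiugomeigufla].

oigiugomeigufla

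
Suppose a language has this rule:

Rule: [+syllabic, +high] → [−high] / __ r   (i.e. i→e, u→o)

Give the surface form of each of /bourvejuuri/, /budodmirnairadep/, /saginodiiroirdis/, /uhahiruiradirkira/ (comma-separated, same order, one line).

boorvejuori, budodmernaeradep, saginodieroerdis, uhaherueraderkera

/bourvejuuri/: /u/ is a high vowel immediately before /r/, so it lowers to [o]. /u/ is a high vowel immediately before /r/, so it lowers to [o]. → [boorvejuori].
/budodmirnairadep/: /i/ is a high vowel immediately before /r/, so it lowers to [e]. /i/ is a high vowel immediately before /r/, so it lowers to [e]. → [budodmernaeradep].
/saginodiiroirdis/: /i/ is a high vowel immediately before /r/, so it lowers to [e]. /i/ is a high vowel immediately before /r/, so it lowers to [e]. → [saginodieroerdis].
/uhahiruiradirkira/: /i/ is a high vowel immediately before /r/, so it lowers to [e]. /i/ is a high vowel immediately before /r/, so it lowers to [e]. /i/ is a high vowel immediately before /r/, so it lowers to [e]. /i/ is a high vowel immediately before /r/, so it lowers to [e]. → [uhaherueraderkera].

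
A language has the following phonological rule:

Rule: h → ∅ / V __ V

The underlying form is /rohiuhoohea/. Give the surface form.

/h/ occurs between vowels /o/ and /i/, so it deletes.
/h/ occurs between vowels /u/ and /o/, so it deletes.
/h/ occurs between vowels /o/ and /e/, so it deletes.
Surface form: [roiuooea].

roiuooea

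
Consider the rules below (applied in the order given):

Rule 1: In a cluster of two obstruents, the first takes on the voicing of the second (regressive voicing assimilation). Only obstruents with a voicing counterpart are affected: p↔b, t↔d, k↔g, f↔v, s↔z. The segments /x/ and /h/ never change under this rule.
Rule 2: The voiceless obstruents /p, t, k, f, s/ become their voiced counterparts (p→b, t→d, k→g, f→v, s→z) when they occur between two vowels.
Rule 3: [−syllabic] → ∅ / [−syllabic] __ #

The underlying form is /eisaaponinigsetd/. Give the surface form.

eizaaboniniksed

Rule 1 (regressive voicing assimilation): /g/ precedes the voiceless obstruent /s/, so it devoices to [k] by assimilation. /t/ precedes the voiced obstruent /d/, so it voices to [d] by assimilation. /eisaaponinigsetd/ → eisaaponiniksedd.
Rule 2 (intervocalic voicing): /s/ is a voiceless obstruent between vowels /i/ and /a/, so it voices to [z]. /p/ is a voiceless obstruent between vowels /a/ and /o/, so it voices to [b]. /eisaaponiniksedd/ → eizaaboniniksedd.
Rule 3 (final cluster simplification): /d/ is the second consonant of a word-final cluster /dd/, so it deletes. /eizaaboniniksedd/ → eizaaboniniksed.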